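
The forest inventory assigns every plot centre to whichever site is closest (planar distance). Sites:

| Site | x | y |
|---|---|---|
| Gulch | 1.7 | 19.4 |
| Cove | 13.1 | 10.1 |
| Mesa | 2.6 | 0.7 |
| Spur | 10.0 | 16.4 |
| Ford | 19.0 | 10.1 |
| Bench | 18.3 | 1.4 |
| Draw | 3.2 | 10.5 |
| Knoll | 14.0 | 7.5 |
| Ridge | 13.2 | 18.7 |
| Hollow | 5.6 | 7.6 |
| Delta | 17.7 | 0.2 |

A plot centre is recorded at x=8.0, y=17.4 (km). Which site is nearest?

Squared distances to each site:
Gulch: 43.690; Cove: 79.300; Mesa: 308.050; Spur: 5.000; Ford: 174.290; Bench: 362.090; Draw: 70.650; Knoll: 134.010; Ridge: 28.730; Hollow: 101.800; Delta: 389.930.
Minimum at Spur.

Spur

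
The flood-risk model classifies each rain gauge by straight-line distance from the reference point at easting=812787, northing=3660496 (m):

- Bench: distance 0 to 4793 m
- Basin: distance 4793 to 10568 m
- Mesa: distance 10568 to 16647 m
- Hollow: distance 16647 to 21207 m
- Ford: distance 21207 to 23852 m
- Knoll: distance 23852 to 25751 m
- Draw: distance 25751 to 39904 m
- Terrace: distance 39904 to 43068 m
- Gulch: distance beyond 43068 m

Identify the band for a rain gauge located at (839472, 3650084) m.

Distance = √((839472−812787)² + (3650084−3660496)²) = √(712089225.000 + 108409744.000) = 28644.353 m.
25751 ≤ 28644.353 < 39904 → Draw.

Draw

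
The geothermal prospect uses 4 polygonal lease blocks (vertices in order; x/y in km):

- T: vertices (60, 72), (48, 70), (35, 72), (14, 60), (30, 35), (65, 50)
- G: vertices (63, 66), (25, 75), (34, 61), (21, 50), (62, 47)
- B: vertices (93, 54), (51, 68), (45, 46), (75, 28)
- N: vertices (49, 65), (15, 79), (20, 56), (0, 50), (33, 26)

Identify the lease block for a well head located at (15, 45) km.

Cast a ray rightward from (15, 45). For each polygon, the edges (by vertex number in listed order) whose endpoints lie on opposite sides of y = 45, where each meets that height, and whether that is right or left of the point:
T: 4–5 at x≈23.6 (right), 5–6 at x≈53.3 (right) → 2 crossings.
G: no edge straddles that height → 0 crossings.
B: 3–4 at x≈46.7 (right), 4–1 at x≈86.8 (right) → 2 crossings.
N: 4–5 at x≈6.9 (left), 5–1 at x≈40.8 (right) → 1 crossing.
Only N has an odd count, so the point is inside N.

N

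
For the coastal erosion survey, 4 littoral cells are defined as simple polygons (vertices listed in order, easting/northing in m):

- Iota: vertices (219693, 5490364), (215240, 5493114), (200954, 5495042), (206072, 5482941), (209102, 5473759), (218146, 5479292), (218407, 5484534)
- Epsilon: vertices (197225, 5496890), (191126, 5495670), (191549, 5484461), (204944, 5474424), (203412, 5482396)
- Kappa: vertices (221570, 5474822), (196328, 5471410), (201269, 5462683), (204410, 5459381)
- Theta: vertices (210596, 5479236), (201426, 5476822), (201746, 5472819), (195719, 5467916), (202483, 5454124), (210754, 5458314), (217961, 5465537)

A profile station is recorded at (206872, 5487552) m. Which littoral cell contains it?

Cast a ray rightward from (206872, 5487552). For each polygon, the edges (by vertex number in listed order) whose endpoints lie on opposite sides of northing = 5487552, where each meets that height, and whether that is right or left of the point:
Iota: 3–4 at easting≈204121.8 (left), 7–1 at easting≈219072.7 (right) → 1 crossing.
Epsilon: 2–3 at easting≈191432.4 (left), 5–1 at easting≈201211.1 (left) → 0 crossings.
Kappa: no edge straddles that height → 0 crossings.
Theta: no edge straddles that height → 0 crossings.
Only Iota has an odd count, so the point is inside Iota.

Iota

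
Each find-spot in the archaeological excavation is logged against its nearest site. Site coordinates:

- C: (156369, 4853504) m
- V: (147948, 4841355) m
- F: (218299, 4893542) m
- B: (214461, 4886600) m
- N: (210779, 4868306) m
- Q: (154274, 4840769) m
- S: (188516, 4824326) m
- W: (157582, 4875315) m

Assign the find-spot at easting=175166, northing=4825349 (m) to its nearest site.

Squared distances to each site:
C: 1146031234.000; V: 997011560.000; F: 6510740938.000; B: 5295782026.000; N: 3113589618.000; Q: 674252064.000; S: 179269029.000; W: 2805798212.000.
Minimum at S.

S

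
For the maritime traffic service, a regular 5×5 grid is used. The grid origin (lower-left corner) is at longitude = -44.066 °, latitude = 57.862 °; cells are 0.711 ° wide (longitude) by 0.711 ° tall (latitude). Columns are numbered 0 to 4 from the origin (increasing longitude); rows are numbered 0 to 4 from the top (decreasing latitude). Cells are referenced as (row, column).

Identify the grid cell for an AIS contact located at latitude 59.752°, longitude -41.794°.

Column index: ⌊(-41.794 − -44.066) / 0.711⌋ = ⌊3.195⌋ = 3
Row offset from origin: ⌊(59.752 − 57.862) / 0.711⌋ = ⌊2.658⌋ = 2 → row 2 (counted from top)

(2, 3)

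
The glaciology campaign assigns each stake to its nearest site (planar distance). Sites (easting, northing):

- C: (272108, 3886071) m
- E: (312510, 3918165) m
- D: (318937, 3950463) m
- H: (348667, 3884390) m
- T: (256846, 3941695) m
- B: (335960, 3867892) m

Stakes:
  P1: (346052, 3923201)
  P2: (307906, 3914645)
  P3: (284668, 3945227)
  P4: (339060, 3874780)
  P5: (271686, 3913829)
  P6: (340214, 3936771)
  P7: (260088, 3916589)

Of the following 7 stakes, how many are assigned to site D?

1

P1 → E
P2 → E
P3 → T
P4 → B
P5 → C
P6 → D
P7 → T
1 of the 7 goes to D.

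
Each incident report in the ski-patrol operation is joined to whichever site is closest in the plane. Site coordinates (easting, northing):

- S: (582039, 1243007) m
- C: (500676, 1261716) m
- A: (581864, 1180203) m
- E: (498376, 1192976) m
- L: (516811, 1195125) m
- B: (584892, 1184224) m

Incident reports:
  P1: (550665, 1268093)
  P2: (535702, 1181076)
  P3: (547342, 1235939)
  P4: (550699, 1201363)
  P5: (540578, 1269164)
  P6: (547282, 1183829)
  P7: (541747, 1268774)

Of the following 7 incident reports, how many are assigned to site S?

2

P1 → S
P2 → L
P3 → S
P4 → L
P5 → C
P6 → L
P7 → C
2 of the 7 go to S.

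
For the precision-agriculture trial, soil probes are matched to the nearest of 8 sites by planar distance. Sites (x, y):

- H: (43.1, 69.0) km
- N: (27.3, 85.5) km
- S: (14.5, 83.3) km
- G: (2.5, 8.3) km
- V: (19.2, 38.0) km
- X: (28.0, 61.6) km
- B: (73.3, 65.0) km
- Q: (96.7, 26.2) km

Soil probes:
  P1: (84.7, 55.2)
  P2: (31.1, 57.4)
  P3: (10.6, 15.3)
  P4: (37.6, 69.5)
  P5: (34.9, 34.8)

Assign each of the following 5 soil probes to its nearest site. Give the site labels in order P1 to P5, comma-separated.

P1 → B (d²=226.00)
P2 → X (d²=27.25)
P3 → G (d²=114.61)
P4 → H (d²=30.50)
P5 → V (d²=256.73)

B, X, G, H, V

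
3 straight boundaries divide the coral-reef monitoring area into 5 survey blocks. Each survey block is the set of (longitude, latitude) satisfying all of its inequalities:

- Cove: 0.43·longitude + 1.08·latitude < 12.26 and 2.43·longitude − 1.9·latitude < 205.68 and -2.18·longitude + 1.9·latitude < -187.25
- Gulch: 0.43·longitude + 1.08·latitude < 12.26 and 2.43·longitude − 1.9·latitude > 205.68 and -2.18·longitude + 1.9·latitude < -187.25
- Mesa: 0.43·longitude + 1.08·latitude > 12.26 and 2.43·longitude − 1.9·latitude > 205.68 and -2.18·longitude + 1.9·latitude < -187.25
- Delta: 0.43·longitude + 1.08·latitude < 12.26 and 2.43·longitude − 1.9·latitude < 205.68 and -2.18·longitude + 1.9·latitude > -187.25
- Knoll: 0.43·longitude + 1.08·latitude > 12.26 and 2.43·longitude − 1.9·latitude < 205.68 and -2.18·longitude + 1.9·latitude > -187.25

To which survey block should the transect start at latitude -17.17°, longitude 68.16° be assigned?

Delta

0.43·68.16 + 1.08·-17.17 = 10.765, which is < 12.26
2.43·68.16 − 1.9·-17.17 = 198.252, which is < 205.68
-2.18·68.16 + 1.9·-17.17 = -181.212, which is > -187.25
This sign pattern matches Delta.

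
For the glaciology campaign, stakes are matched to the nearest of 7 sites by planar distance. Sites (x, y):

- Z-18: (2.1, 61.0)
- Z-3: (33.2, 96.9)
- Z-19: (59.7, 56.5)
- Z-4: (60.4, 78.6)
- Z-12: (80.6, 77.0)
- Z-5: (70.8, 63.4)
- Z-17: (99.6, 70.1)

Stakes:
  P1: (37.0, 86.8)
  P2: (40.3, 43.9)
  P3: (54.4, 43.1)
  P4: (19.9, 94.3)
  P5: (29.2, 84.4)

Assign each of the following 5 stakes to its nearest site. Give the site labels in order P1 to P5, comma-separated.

P1 → Z-3 (d²=116.45)
P2 → Z-19 (d²=535.12)
P3 → Z-19 (d²=207.65)
P4 → Z-3 (d²=183.65)
P5 → Z-3 (d²=172.25)

Z-3, Z-19, Z-19, Z-3, Z-3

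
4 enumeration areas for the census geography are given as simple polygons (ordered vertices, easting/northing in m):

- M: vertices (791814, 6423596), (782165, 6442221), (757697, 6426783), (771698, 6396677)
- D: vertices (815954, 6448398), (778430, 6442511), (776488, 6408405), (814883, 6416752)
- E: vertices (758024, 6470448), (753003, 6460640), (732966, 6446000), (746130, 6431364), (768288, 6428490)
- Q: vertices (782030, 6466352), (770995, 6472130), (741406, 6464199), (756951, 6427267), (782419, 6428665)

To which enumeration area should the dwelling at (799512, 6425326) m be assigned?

D

Cast a ray rightward from (799512, 6425326). For each polygon, the edges (by vertex number in listed order) whose endpoints lie on opposite sides of northing = 6425326, where each meets that height, and whether that is right or left of the point:
M: 1–2 at easting≈790917.7 (left), 3–4 at easting≈758374.6 (left) → 0 crossings.
D: 2–3 at easting≈777451.5 (left), 4–1 at easting≈815173.2 (right) → 1 crossing.
E: no edge straddles that height → 0 crossings.
Q: no edge straddles that height → 0 crossings.
Only D has an odd count, so the point is inside D.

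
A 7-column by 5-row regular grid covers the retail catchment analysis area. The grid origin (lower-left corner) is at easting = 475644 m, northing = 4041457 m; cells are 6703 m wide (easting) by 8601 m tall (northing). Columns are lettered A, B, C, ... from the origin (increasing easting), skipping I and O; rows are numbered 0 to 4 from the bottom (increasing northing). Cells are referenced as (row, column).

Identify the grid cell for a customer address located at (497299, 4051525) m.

(1, D)

Column index: ⌊(497299 − 475644) / 6703⌋ = ⌊3.231⌋ = 3 → column D
Row offset from origin: ⌊(4051525 − 4041457) / 8601⌋ = ⌊1.171⌋ = 1 → row 1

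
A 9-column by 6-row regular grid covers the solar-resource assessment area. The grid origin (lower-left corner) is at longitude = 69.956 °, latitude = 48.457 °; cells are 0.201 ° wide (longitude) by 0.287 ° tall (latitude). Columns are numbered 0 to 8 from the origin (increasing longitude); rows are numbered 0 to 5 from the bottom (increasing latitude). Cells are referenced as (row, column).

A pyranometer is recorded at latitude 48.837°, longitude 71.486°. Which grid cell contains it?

(1, 7)

Column index: ⌊(71.486 − 69.956) / 0.201⌋ = ⌊7.612⌋ = 7
Row offset from origin: ⌊(48.837 − 48.457) / 0.287⌋ = ⌊1.324⌋ = 1 → row 1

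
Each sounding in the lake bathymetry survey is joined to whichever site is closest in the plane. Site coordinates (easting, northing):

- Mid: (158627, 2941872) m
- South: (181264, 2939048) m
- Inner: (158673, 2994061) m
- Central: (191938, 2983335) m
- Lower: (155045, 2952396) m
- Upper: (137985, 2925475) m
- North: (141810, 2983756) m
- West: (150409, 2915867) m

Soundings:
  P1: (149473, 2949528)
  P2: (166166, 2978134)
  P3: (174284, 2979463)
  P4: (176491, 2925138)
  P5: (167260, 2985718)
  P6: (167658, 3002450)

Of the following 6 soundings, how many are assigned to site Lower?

1

P1 → Lower
P2 → Inner
P3 → Central
P4 → South
P5 → Inner
P6 → Inner
1 of the 6 goes to Lower.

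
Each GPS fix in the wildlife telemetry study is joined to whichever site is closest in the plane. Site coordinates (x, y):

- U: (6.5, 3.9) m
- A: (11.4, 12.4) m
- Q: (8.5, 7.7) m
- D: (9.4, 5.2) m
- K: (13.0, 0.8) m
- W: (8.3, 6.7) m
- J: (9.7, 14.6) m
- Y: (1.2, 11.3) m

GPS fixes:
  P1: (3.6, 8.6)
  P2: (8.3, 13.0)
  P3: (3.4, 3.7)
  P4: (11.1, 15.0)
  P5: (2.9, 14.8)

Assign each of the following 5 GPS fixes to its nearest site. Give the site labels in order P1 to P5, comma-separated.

Y, J, U, J, Y

P1 → Y (d²=13.05)
P2 → J (d²=4.52)
P3 → U (d²=9.65)
P4 → J (d²=2.12)
P5 → Y (d²=15.14)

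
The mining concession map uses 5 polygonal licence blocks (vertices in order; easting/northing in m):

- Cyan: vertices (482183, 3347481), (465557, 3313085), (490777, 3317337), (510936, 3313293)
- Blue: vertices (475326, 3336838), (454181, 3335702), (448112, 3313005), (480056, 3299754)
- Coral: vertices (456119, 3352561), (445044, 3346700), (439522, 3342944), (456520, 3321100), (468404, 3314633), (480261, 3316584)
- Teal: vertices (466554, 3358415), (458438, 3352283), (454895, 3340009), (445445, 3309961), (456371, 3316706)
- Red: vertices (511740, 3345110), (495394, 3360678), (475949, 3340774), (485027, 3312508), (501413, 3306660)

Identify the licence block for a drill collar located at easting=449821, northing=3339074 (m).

Cast a ray rightward from (449821, 3339074). For each polygon, the edges (by vertex number in listed order) whose endpoints lie on opposite sides of northing = 3339074, where each meets that height, and whether that is right or left of the point:
Cyan: 1–2 at easting≈478119.3 (right), 4–1 at easting≈489253.5 (right) → 2 crossings.
Blue: no edge straddles that height → 0 crossings.
Coral: 3–4 at easting≈442533.5 (left), 6–1 at easting≈465169.3 (right) → 1 crossing.
Teal: 3–4 at easting≈454600.9 (right), 5–1 at easting≈461832.0 (right) → 2 crossings.
Red: 3–4 at easting≈476495.0 (right), 5–1 at easting≈510118.8 (right) → 2 crossings.
Only Coral has an odd count, so the point is inside Coral.

Coral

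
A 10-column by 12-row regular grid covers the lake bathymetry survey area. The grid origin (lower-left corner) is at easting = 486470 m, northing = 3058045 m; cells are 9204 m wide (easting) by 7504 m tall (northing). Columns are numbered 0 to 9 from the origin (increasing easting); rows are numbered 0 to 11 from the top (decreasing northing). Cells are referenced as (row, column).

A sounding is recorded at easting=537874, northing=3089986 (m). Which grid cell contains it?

(7, 5)

Column index: ⌊(537874 − 486470) / 9204⌋ = ⌊5.585⌋ = 5
Row offset from origin: ⌊(3089986 − 3058045) / 7504⌋ = ⌊4.257⌋ = 4 → row 7 (counted from top)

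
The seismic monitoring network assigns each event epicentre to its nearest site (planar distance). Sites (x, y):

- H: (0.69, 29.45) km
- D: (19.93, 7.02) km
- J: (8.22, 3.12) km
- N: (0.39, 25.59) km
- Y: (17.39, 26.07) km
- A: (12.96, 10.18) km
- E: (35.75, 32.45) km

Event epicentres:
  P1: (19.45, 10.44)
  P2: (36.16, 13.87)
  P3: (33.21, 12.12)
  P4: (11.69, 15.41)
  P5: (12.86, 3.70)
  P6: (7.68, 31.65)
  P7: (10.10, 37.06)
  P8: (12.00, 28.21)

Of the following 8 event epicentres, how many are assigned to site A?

P1 → D
P2 → D
P3 → D
P4 → A
P5 → J
P6 → H
P7 → H
P8 → Y
1 of the 8 goes to A.

1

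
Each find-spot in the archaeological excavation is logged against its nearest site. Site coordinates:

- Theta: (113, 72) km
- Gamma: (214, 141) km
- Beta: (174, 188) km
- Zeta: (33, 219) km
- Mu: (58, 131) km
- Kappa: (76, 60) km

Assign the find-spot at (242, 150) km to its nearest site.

Gamma

Squared distances to each site:
Theta: 22725.000; Gamma: 865.000; Beta: 6068.000; Zeta: 48442.000; Mu: 34217.000; Kappa: 35656.000.
Minimum at Gamma.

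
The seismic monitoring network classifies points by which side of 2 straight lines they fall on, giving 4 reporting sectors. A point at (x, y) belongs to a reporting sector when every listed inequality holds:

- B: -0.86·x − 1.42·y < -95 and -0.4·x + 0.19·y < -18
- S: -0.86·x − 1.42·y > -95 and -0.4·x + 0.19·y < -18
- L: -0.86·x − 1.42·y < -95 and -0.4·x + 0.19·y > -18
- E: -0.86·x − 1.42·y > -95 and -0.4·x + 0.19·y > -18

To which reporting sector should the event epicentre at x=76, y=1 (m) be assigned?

-0.86·76 − 1.42·1 = -66.780, which is > -95
-0.4·76 + 0.19·1 = -30.210, which is < -18
This sign pattern matches S.

S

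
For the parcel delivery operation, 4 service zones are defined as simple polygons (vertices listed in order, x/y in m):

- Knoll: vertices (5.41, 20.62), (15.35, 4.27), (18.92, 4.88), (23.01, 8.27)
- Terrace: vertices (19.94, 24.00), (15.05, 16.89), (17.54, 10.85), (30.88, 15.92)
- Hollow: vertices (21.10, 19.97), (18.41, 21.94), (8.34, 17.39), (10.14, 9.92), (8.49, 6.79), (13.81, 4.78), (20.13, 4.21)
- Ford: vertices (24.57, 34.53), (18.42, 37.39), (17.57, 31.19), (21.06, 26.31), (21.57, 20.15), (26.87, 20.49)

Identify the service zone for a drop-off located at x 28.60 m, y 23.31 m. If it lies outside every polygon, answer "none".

Cast a ray rightward from (28.60, 23.31). For each polygon, the edges (by vertex number in listed order) whose endpoints lie on opposite sides of y = 23.31, where each meets that height, and whether that is right or left of the point:
Knoll: no edge straddles that height → 0 crossings.
Terrace: 1–2 at x≈19.465 (left), 4–1 at x≈20.874 (left) → 0 crossings.
Hollow: no edge straddles that height → 0 crossings.
Ford: 4–5 at x≈21.308 (left), 6–1 at x≈26.408 (left) → 0 crossings.
All counts are even, so the point lies outside every listed polygon.

none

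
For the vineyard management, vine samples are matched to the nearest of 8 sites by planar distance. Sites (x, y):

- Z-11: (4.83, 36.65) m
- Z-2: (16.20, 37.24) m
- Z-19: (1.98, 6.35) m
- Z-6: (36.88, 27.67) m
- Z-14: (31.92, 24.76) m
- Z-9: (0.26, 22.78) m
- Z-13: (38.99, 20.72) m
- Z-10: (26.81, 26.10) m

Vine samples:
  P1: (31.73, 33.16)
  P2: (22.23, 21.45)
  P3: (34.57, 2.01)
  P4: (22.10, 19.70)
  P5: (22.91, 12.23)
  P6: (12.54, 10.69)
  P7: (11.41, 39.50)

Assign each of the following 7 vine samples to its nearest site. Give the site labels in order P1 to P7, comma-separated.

Z-6, Z-10, Z-13, Z-10, Z-10, Z-19, Z-2

P1 → Z-6 (d²=56.66)
P2 → Z-10 (d²=42.60)
P3 → Z-13 (d²=369.60)
P4 → Z-10 (d²=63.14)
P5 → Z-10 (d²=207.59)
P6 → Z-19 (d²=130.35)
P7 → Z-2 (d²=28.05)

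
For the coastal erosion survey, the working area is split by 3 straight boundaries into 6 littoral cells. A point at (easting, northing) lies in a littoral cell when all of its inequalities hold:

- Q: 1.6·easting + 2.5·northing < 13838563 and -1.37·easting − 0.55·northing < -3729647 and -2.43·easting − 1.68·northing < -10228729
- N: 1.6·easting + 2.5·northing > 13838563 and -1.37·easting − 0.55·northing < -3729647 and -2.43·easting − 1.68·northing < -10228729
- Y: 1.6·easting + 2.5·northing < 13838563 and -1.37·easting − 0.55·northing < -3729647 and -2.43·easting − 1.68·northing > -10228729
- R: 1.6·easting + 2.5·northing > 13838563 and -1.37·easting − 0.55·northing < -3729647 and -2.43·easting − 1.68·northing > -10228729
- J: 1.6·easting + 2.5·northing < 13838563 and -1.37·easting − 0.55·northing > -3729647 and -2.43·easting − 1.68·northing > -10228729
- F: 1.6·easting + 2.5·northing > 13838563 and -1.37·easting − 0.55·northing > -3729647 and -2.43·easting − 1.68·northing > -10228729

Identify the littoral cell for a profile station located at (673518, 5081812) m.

J

1.6·673518 + 2.5·5081812 = 13782158.800, which is < 13838563
-1.37·673518 − 0.55·5081812 = -3717716.260, which is > -3729647
-2.43·673518 − 1.68·5081812 = -10174092.900, which is > -10228729
This sign pattern matches J.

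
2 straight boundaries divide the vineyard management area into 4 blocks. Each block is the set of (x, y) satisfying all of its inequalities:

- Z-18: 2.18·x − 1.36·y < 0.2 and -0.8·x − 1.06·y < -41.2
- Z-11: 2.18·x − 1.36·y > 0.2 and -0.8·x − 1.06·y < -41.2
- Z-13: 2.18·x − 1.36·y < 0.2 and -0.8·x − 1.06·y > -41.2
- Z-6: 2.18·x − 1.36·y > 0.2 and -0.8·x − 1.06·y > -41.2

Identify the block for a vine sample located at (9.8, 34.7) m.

2.18·9.8 − 1.36·34.7 = -25.828, which is < 0.2
-0.8·9.8 − 1.06·34.7 = -44.622, which is < -41.2
This sign pattern matches Z-18.

Z-18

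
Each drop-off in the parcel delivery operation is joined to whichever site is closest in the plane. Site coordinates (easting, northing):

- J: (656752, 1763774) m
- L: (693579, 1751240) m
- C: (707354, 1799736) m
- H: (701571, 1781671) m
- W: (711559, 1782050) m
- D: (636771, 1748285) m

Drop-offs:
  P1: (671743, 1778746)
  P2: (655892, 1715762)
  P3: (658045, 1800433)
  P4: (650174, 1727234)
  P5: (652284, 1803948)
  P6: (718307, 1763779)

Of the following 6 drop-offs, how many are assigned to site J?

P1 → J
P2 → D
P3 → J
P4 → D
P5 → J
P6 → W
3 of the 6 go to J.

3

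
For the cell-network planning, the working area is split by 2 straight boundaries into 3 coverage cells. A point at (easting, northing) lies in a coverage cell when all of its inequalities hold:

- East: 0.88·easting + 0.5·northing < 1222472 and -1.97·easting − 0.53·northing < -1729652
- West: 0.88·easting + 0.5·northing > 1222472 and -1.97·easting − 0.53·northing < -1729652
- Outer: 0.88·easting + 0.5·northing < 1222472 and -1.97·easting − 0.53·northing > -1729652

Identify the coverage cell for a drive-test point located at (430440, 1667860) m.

East

0.88·430440 + 0.5·1667860 = 1212717.200, which is < 1222472
-1.97·430440 − 0.53·1667860 = -1731932.600, which is < -1729652
This sign pattern matches East.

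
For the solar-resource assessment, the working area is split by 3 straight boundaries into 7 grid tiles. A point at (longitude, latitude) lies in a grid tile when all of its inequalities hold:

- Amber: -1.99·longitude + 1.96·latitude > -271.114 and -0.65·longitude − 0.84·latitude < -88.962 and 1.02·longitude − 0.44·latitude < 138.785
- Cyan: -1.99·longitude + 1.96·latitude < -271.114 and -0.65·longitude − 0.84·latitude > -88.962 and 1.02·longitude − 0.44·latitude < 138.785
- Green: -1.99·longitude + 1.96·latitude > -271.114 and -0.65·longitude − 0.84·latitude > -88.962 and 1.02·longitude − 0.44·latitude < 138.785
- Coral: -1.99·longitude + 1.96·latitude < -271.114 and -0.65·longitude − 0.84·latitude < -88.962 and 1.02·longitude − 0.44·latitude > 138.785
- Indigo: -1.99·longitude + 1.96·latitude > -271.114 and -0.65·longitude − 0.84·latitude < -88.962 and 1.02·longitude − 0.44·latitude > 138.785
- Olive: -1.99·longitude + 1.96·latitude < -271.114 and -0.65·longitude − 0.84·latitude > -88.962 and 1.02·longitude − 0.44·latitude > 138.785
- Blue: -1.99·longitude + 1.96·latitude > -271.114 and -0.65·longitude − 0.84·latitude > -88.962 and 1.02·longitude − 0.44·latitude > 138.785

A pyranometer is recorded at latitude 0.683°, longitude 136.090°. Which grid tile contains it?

-1.99·136.090 + 1.96·0.683 = -269.480, which is > -271.114
-0.65·136.090 − 0.84·0.683 = -89.032, which is < -88.962
1.02·136.090 − 0.44·0.683 = 138.511, which is < 138.785
This sign pattern matches Amber.

Amber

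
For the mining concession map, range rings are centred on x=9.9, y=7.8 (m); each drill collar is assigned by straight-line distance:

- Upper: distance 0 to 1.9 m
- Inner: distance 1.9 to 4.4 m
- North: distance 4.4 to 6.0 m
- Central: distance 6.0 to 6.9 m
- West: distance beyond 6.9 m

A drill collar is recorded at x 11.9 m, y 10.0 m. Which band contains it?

Inner

Distance = √((11.9−9.9)² + (10.0−7.8)²) = √(4.000 + 4.840) = 2.973 m.
1.9 ≤ 2.973 < 4.4 → Inner.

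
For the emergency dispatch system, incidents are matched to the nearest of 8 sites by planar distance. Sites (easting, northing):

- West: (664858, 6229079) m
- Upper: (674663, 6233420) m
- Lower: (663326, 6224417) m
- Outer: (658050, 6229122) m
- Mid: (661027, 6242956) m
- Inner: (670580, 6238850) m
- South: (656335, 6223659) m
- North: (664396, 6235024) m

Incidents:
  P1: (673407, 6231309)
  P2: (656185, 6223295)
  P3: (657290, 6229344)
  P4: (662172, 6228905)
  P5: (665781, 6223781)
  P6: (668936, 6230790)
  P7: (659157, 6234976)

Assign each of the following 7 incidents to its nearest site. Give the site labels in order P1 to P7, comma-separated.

Upper, South, Outer, West, Lower, West, North

P1 → Upper (d²=6033857.00)
P2 → South (d²=154996.00)
P3 → Outer (d²=626884.00)
P4 → West (d²=7244872.00)
P5 → Lower (d²=6431521.00)
P6 → West (d²=19557605.00)
P7 → North (d²=27449425.00)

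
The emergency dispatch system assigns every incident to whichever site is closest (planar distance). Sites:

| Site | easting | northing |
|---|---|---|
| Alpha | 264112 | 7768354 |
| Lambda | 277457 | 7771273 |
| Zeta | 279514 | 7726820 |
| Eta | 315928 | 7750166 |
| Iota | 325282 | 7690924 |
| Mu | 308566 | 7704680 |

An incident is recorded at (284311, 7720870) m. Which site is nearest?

Squared distances to each site:
Alpha: 2662729857.000; Lambda: 2587439725.000; Zeta: 58413709.000; Eta: 1857890305.000; Iota: 2575385757.000; Mu: 850421125.000.
Minimum at Zeta.

Zeta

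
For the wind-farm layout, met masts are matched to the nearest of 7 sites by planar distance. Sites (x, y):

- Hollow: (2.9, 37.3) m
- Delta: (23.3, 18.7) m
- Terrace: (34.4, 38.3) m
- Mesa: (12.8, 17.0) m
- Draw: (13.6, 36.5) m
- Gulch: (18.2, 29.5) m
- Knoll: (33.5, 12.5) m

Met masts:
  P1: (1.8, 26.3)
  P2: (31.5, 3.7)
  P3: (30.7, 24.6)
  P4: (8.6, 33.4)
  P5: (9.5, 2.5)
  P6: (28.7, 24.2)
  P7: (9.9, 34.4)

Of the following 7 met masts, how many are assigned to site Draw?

2

P1 → Hollow
P2 → Knoll
P3 → Delta
P4 → Draw
P5 → Mesa
P6 → Delta
P7 → Draw
2 of the 7 go to Draw.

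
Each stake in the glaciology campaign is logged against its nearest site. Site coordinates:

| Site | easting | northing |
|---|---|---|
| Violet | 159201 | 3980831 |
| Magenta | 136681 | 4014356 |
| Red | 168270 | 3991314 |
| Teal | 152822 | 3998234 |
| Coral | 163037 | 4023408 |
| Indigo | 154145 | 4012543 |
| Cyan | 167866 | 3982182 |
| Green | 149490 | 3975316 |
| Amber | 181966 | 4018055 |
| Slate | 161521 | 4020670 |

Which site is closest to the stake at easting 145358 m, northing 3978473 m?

Green

Squared distances to each site:
Violet: 197188813.000; Magenta: 1362880018.000; Red: 689851025.000; Teal: 446208417.000; Coral: 2331701266.000; Indigo: 1237976269.000; Cyan: 520366745.000; Green: 27040073.000; Amber: 2906880388.000; Slate: 2041829378.000.
Minimum at Green.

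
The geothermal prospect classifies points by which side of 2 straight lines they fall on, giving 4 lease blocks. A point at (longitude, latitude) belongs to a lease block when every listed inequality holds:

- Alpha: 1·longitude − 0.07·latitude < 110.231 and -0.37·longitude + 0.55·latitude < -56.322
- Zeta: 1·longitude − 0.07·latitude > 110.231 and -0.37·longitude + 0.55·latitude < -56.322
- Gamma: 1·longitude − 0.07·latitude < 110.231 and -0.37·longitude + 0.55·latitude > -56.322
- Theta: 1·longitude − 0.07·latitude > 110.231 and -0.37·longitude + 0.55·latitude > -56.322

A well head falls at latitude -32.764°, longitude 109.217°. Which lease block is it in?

1·109.217 − 0.07·-32.764 = 111.510, which is > 110.231
-0.37·109.217 + 0.55·-32.764 = -58.430, which is < -56.322
This sign pattern matches Zeta.

Zeta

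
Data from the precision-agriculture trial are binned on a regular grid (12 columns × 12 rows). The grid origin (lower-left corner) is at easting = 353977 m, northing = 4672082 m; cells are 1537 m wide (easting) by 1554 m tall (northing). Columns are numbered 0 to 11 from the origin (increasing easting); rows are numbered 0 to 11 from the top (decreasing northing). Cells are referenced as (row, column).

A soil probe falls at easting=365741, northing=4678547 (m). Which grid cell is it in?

(7, 7)

Column index: ⌊(365741 − 353977) / 1537⌋ = ⌊7.654⌋ = 7
Row offset from origin: ⌊(4678547 − 4672082) / 1554⌋ = ⌊4.160⌋ = 4 → row 7 (counted from top)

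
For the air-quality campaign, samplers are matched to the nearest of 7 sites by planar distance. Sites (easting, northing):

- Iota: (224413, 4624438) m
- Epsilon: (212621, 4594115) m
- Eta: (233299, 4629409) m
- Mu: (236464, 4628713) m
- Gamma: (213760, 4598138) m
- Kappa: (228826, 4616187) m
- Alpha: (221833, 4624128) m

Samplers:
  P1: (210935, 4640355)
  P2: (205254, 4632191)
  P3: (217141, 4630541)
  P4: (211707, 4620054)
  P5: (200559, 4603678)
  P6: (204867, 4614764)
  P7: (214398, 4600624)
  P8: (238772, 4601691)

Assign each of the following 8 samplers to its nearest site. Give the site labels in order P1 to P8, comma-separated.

Alpha, Alpha, Alpha, Alpha, Gamma, Gamma, Gamma, Kappa

P1 → Alpha (d²=382081933.00)
P2 → Alpha (d²=339875210.00)
P3 → Alpha (d²=63141433.00)
P4 → Alpha (d²=119133352.00)
P5 → Gamma (d²=204958001.00)
P6 → Gamma (d²=355509325.00)
P7 → Gamma (d²=6587240.00)
P8 → Kappa (d²=309056932.00)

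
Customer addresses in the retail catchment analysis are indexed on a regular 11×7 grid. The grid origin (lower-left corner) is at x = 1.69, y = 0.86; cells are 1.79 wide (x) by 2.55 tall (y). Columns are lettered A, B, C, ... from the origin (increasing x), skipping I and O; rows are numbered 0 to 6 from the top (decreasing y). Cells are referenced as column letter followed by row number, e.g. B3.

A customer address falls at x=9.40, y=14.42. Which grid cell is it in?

E1

Column index: ⌊(9.40 − 1.69) / 1.79⌋ = ⌊4.307⌋ = 4 → column E
Row offset from origin: ⌊(14.42 − 0.86) / 2.55⌋ = ⌊5.318⌋ = 5 → row 1 (counted from top)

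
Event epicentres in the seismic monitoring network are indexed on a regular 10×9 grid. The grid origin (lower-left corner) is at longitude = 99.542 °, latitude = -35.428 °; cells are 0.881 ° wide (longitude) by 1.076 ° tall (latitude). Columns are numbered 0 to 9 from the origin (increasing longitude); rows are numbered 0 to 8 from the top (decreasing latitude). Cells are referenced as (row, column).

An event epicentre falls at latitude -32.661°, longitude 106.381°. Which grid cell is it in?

(6, 7)

Column index: ⌊(106.381 − 99.542) / 0.881⌋ = ⌊7.763⌋ = 7
Row offset from origin: ⌊(-32.661 − -35.428) / 1.076⌋ = ⌊2.572⌋ = 2 → row 6 (counted from top)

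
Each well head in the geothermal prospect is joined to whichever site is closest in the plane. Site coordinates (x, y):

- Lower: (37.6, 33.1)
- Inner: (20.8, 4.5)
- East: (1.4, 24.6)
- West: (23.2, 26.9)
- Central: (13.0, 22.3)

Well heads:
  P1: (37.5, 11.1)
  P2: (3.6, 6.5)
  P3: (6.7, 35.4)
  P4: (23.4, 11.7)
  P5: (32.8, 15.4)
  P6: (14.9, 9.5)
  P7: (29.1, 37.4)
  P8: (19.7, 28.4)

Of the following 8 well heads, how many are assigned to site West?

2

P1 → Inner
P2 → Inner
P3 → East
P4 → Inner
P5 → West
P6 → Inner
P7 → Lower
P8 → West
2 of the 8 go to West.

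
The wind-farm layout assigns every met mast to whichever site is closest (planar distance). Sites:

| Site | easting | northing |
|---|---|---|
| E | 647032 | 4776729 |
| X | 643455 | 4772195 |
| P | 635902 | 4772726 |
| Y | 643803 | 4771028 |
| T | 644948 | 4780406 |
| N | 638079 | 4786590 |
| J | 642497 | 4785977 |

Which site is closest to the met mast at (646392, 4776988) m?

Squared distances to each site:
E: 476681.000; X: 31598818.000; P: 128204744.000; Y: 42224521.000; T: 13767860.000; N: 161304373.000; J: 95973146.000.
Minimum at E.

E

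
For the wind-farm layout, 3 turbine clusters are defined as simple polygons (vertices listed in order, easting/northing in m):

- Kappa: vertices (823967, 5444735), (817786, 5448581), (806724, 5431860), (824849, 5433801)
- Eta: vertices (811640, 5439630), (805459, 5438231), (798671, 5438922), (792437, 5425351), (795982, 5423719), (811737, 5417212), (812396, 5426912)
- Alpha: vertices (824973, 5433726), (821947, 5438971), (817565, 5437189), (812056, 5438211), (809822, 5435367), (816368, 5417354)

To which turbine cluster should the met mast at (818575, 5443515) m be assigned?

Cast a ray rightward from (818575, 5443515). For each polygon, the edges (by vertex number in listed order) whose endpoints lie on opposite sides of northing = 5443515, where each meets that height, and whether that is right or left of the point:
Kappa: 2–3 at easting≈814434.5 (left), 4–1 at easting≈824065.4 (right) → 1 crossing.
Eta: no edge straddles that height → 0 crossings.
Alpha: no edge straddles that height → 0 crossings.
Only Kappa has an odd count, so the point is inside Kappa.

Kappa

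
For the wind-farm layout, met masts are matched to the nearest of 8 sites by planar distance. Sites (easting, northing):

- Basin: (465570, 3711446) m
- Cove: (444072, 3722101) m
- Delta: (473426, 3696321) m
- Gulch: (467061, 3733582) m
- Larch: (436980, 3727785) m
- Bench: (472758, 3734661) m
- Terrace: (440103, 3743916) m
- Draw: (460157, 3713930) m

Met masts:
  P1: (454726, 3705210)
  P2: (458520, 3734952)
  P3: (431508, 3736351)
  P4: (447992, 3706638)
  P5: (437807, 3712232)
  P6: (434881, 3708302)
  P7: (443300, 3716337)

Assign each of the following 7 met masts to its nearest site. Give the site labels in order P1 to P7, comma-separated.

P1 → Draw (d²=105534161.00)
P2 → Gulch (d²=74825581.00)
P3 → Larch (d²=103319140.00)
P4 → Draw (d²=201160489.00)
P5 → Cove (d²=136647386.00)
P6 → Cove (d²=274886882.00)
P7 → Cove (d²=33819680.00)

Draw, Gulch, Larch, Draw, Cove, Cove, Cove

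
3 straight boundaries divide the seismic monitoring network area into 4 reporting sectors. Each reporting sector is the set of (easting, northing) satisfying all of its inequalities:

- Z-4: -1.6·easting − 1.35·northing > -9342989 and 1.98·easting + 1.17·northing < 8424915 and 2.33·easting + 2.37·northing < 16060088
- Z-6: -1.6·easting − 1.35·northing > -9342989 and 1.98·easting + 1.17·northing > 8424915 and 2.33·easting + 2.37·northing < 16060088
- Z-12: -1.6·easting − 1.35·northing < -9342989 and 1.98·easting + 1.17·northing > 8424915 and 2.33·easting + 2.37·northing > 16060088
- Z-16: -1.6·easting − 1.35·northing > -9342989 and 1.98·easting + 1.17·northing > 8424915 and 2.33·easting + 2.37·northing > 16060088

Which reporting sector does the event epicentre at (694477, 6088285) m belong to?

Z-6

-1.6·694477 − 1.35·6088285 = -9330347.950, which is > -9342989
1.98·694477 + 1.17·6088285 = 8498357.910, which is > 8424915
2.33·694477 + 2.37·6088285 = 16047366.860, which is < 16060088
This sign pattern matches Z-6.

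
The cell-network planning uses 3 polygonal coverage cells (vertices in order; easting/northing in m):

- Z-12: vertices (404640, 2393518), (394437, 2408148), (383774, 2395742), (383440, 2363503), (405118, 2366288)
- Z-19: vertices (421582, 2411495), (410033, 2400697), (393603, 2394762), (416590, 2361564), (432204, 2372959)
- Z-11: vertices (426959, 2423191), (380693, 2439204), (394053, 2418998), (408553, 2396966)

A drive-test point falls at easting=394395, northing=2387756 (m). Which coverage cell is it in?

Z-12

Cast a ray rightward from (394395, 2387756). For each polygon, the edges (by vertex number in listed order) whose endpoints lie on opposite sides of northing = 2387756, where each meets that height, and whether that is right or left of the point:
Z-12: 3–4 at easting≈383691.3 (left), 5–1 at easting≈404741.1 (right) → 1 crossing.
Z-19: 3–4 at easting≈398454.1 (right), 5–1 at easting≈428125.4 (right) → 2 crossings.
Z-11: no edge straddles that height → 0 crossings.
Only Z-12 has an odd count, so the point is inside Z-12.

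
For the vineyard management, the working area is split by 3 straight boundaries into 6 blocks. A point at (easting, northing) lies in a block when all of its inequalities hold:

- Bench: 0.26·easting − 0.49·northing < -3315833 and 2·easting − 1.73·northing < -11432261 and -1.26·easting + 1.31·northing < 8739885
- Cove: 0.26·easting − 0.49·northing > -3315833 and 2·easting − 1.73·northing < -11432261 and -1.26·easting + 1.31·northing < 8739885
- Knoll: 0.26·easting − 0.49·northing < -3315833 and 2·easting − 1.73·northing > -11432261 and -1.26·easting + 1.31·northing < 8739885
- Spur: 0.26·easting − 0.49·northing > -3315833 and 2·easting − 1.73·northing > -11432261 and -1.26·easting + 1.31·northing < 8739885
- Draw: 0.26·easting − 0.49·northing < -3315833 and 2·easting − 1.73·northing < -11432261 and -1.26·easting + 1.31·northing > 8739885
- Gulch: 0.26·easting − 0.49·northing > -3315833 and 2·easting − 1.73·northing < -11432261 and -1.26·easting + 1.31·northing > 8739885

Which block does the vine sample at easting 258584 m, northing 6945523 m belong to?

Draw

0.26·258584 − 0.49·6945523 = -3336074.430, which is < -3315833
2·258584 − 1.73·6945523 = -11498586.790, which is < -11432261
-1.26·258584 + 1.31·6945523 = 8772819.290, which is > 8739885
This sign pattern matches Draw.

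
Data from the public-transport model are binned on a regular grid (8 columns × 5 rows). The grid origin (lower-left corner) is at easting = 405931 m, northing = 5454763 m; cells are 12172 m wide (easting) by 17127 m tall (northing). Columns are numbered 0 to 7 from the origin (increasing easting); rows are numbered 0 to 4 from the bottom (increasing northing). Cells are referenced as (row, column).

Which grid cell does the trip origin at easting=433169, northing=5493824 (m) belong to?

(2, 2)

Column index: ⌊(433169 − 405931) / 12172⌋ = ⌊2.238⌋ = 2
Row offset from origin: ⌊(5493824 − 5454763) / 17127⌋ = ⌊2.281⌋ = 2 → row 2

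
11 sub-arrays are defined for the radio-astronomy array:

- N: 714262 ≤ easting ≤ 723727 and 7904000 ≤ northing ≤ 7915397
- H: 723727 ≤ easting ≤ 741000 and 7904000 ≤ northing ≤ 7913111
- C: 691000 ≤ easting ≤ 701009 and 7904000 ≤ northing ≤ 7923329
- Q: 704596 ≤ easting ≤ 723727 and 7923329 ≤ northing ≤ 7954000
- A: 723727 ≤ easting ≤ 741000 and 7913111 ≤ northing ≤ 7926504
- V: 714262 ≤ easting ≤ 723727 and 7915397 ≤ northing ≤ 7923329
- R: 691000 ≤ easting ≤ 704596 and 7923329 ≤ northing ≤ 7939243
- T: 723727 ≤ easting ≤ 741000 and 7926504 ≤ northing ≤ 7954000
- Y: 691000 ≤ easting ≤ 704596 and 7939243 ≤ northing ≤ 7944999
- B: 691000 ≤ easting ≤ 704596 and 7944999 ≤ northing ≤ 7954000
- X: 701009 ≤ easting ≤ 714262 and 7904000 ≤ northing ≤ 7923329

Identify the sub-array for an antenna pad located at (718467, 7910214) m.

N

The point has easting = 718467 and northing = 7910214.
Only N satisfies 714262 ≤ easting ≤ 723727 and 7904000 ≤ northing ≤ 7915397.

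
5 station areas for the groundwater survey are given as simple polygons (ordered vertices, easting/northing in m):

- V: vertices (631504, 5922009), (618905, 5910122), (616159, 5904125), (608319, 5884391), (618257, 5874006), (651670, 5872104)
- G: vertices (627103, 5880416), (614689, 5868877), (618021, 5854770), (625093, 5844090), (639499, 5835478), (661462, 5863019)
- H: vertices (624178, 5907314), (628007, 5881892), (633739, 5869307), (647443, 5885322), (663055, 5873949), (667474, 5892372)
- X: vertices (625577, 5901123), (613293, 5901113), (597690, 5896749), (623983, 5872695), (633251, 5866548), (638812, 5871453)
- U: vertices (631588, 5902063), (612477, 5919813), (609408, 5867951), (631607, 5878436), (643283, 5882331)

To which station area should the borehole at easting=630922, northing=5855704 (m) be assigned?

Cast a ray rightward from (630922, 5855704). For each polygon, the edges (by vertex number in listed order) whose endpoints lie on opposite sides of northing = 5855704, where each meets that height, and whether that is right or left of the point:
V: no edge straddles that height → 0 crossings.
G: 2–3 at easting≈617800.4 (left), 5–6 at easting≈655628.5 (right) → 1 crossing.
H: no edge straddles that height → 0 crossings.
X: no edge straddles that height → 0 crossings.
U: no edge straddles that height → 0 crossings.
Only G has an odd count, so the point is inside G.

G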